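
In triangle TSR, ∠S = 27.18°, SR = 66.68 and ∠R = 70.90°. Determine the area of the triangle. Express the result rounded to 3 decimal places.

The third angle is ∠T = 180° − ∠S − ∠R = 81.92°.
Law of sines: RT = SR·sin S/sin T ≈ 30.764.
Law of sines: TS = SR·sin R/sin T ≈ 63.641.
Area = ½·SR·RT·sin R ≈ 969.21.

969.207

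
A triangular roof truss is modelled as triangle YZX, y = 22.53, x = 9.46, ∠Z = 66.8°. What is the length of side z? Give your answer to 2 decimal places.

By the law of cosines, z² = x² + y² − 2·x·y·cos Z = 429.17, so z ≈ 20.716.

20.72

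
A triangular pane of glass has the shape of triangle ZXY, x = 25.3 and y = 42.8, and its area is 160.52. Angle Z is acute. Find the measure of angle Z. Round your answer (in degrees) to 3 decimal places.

From area = ½·x·y·sin Z, we get sin Z = 2·area/(x·y) ≈ 0.29648.
Taking the acute solution, ∠Z ≈ 17.25°.

17.246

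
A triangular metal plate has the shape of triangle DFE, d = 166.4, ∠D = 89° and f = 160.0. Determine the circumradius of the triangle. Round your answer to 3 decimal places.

R ≈ 83.213

Law of sines: sin F = f·sin D/d ≈ 0.96139.
Since d ≥ f, only the acute value applies: ∠F ≈ 74.03°.
Then ∠E = 180° − ∠D − ∠F ≈ 16.97°.
Law of sines gives e = d·sin E/sin D ≈ 48.583.
Circumradius = d/(2 sin D) ≈ 83.213.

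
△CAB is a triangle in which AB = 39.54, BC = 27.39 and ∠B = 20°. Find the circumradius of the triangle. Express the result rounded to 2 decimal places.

24.39

By the law of cosines, CA² = AB² + BC² − 2·AB·BC·cos B = 278.25, so CA ≈ 16.681.
Area = ½·AB·BC·sin B ≈ 185.2.
Circumradius = CA/(2 sin B) ≈ 24.386.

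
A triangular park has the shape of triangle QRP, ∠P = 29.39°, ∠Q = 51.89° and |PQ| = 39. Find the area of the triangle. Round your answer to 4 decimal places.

The third angle is ∠R = 180° − ∠P − ∠Q = 98.72°.
Law of sines: |RP| = |PQ|·sin Q/sin R ≈ 31.045.
Law of sines: |QR| = |PQ|·sin P/sin R ≈ 19.363.
Area = ½·|PQ|·|RP|·sin P ≈ 297.09.

297.0911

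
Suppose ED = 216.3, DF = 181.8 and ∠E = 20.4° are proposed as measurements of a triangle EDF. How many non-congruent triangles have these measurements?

ED·sin E = 216.3·sin(20.4°) ≈ 75.4.
Since ED sin E < DF < ED (75.4 < 181.8 < 216.3), two triangles exist.

2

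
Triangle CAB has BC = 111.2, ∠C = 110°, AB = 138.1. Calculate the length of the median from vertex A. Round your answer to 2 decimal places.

88.37

Law of sines: sin A = BC·sin C/AB ≈ 0.75665.
Since AB ≥ BC, only the acute value applies: ∠A ≈ 49.17°.
Then ∠B = 180° − ∠C − ∠A ≈ 20.83°.
Law of sines gives CA = AB·sin B/sin C ≈ 52.259.
Median from A: ½√(2·CA² + 2·AB² − BC²) ≈ 88.374.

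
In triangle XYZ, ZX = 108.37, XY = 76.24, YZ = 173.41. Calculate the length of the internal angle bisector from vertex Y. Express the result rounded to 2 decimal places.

103.58

By the law of cosines, cos Y = (XY² + YZ² − ZX²) / (2·XY·YZ) ≈ 0.91294, so ∠Y ≈ 24.09°.
The bisector from Y has length 2·XY·YZ·cos(∠Y/2)/(XY+YZ) ≈ 103.58.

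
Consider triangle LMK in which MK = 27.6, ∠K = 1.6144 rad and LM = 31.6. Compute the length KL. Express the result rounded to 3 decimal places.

14.232

Law of sines: sin L = MK·sin K/LM ≈ 0.87259.
Since LM ≥ MK, only the acute value applies: ∠L ≈ 1.0605 rad.
Then ∠M = π − ∠K − ∠L ≈ 0.4667 rad.
Law of sines gives KL = LM·sin M/sin K ≈ 14.232.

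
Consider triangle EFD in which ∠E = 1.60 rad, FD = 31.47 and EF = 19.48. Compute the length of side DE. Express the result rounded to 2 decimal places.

Law of sines: sin D = EF·sin E/FD ≈ 0.61874.
Since FD ≥ EF, only the acute value applies: ∠D ≈ 0.667 rad.
Then ∠F = π − ∠E − ∠D ≈ 0.874 rad.
Law of sines gives DE = FD·sin F/sin E ≈ 24.154.

24.15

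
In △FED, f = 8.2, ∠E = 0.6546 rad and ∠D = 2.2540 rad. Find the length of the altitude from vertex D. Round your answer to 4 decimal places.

The third angle is ∠F = π − ∠E − ∠D = 0.2330 rad.
Law of sines: e = f·sin E/sin F ≈ 21.623.
Law of sines: d = f·sin D/sin F ≈ 27.544.
Area = ½·f·e·sin D ≈ 68.756.
The altitude from D has length 2·area/d ≈ 4.9925.

h_D ≈ 4.9925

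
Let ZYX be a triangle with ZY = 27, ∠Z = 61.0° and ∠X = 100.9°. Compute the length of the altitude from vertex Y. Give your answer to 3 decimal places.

23.615

The third angle is ∠Y = 180° − ∠X − ∠Z = 18.10°.
Law of sines: YX = ZY·sin Z/sin X ≈ 24.049.
Law of sines: XZ = ZY·sin Y/sin X ≈ 8.5424.
Area = ½·ZY·YX·sin Y ≈ 100.86.
The altitude from Y has length 2·area/XZ ≈ 23.615.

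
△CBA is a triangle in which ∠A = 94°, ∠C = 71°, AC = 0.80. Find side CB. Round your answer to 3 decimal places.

The third angle is ∠B = 180° − ∠A − ∠C = 15.00°.
Law of sines: CB = AC·sin A/sin B ≈ 3.0834.

3.083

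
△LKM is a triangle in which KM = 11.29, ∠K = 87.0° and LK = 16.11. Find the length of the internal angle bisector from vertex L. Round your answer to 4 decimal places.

By the law of cosines, ML² = LK² + KM² − 2·LK·KM·cos K = 367.96, so ML ≈ 19.182.
Law of cosines again: cos L = (ML² + LK² − KM²)/(2·ML·LK) ≈ 0.80904, so ∠L ≈ 36.00°.
The bisector from L has length 2·ML·LK·cos(∠L/2)/(ML+LK) ≈ 16.655.

t_L ≈ 16.6554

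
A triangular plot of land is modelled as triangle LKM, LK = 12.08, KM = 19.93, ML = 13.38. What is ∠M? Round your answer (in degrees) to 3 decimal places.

∠M ≈ 36.213°

By the law of cosines, cos M = (KM² + ML² − LK²) / (2·KM·ML) ≈ 0.80683, so ∠M ≈ 36.21°.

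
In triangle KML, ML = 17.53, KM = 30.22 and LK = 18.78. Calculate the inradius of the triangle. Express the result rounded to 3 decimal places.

Semiperimeter s = (17.53 + 18.78 + 30.22)/2 = 33.265.
Heron's formula: area = √(33.265·15.735·14.485·3.045) ≈ 151.94.
Inradius = area/s = 151.94/33.265 ≈ 4.5676.

4.568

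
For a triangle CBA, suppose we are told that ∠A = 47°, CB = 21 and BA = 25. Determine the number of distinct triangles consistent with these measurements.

2

BA·sin A = 25·sin(47°) ≈ 18.28.
Since BA sin A < CB < BA (18.28 < 21 < 25), two triangles exist.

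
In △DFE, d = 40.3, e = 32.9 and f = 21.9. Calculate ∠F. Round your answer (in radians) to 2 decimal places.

∠F ≈ 0.57 rad

By the law of cosines, cos F = (e² + d² − f²) / (2·e·d) ≈ 0.83978, so ∠F ≈ 0.574 rad.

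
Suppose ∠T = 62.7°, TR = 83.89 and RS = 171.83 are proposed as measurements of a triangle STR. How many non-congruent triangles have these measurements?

1

TR·sin T = 83.89·sin(62.7°) ≈ 74.55.
Since RS ≥ TR, exactly one triangle exists.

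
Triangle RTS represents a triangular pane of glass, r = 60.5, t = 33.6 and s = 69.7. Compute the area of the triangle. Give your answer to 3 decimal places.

Semiperimeter p = (60.5 + 33.6 + 69.7)/2 = 81.9.
Heron's formula: area = √(81.9·21.4·48.3·12.2) ≈ 1016.3.

1016.254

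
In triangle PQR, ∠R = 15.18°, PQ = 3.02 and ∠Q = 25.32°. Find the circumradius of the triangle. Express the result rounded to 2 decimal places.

5.77

The third angle is ∠P = 180° − ∠Q − ∠R = 139.50°.
Law of sines: QR = PQ·sin P/sin R ≈ 7.4902.
Law of sines: RP = PQ·sin Q/sin R ≈ 4.9325.
Circumradius = PQ/(2 sin R) ≈ 5.7666.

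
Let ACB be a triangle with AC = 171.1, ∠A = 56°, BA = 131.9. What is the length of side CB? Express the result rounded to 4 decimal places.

By the law of cosines, CB² = BA² + AC² − 2·BA·AC·cos A = 21433, so CB ≈ 146.4.

146.4001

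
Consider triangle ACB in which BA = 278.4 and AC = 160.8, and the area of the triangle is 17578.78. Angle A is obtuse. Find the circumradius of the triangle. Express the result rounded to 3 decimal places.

253.698

From area = ½·BA·AC·sin A, we get sin A = 2·area/(BA·AC) ≈ 0.78535.
Taking the obtuse solution, ∠A ≈ 128.25°.
Law of cosines then gives CB ≈ 398.48.
Circumradius = CB/(2 sin A) ≈ 253.7.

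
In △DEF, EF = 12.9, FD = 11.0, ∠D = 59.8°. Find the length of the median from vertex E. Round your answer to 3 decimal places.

Law of sines: sin E = FD·sin D/EF ≈ 0.73698.
Since EF ≥ FD, only the acute value applies: ∠E ≈ 47.47°.
Then ∠F = 180° − ∠D − ∠E ≈ 72.73°.
Law of sines gives DE = EF·sin F/sin D ≈ 14.253.
Median from E: ½√(2·DE² + 2·EF² − FD²) ≈ 12.431.

m_E ≈ 12.431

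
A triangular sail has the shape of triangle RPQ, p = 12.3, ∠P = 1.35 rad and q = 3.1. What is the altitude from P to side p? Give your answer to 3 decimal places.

h_P ≈ 3.099

Law of sines: sin Q = q·sin P/p ≈ 0.24591.
Since p ≥ q, only the acute value applies: ∠Q ≈ 0.248 rad.
Then ∠R = π − ∠P − ∠Q ≈ 1.543 rad.
Law of sines gives r = p·sin R/sin P ≈ 12.601.
Area = ½·p·q·sin R ≈ 19.058.
The altitude from P has length 2·area/p ≈ 3.0988.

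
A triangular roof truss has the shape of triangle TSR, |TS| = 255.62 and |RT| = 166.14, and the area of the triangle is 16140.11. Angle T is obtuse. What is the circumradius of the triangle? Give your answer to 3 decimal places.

From area = ½·|RT|·|TS|·sin T, we get sin T = 2·area/(|RT|·|TS|) ≈ 0.76009.
Taking the obtuse solution, ∠T ≈ 130.53°.
Law of cosines then gives |SR| ≈ 384.89.
Circumradius = |SR|/(2 sin T) ≈ 253.18.

253.183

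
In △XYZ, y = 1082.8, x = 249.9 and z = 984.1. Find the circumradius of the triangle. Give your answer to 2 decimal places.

565.32

By the law of cosines, cos X = (y² + z² − x²) / (2·y·z) ≈ 0.97527, so ∠X ≈ 12.77°.
Circumradius = x/(2 sin X) ≈ 565.32.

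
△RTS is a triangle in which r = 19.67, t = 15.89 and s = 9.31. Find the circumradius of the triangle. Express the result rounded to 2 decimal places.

By the law of cosines, cos R = (t² + s² − r²) / (2·t·s) ≈ -0.16136, so ∠R ≈ 99.29°.
Circumradius = r/(2 sin R) ≈ 9.9656.

9.97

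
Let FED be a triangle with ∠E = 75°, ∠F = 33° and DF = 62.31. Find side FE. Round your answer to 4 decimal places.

The third angle is ∠D = 180° − ∠F − ∠E = 72.00°.
Law of sines: FE = DF·sin D/sin E ≈ 61.351.

61.3508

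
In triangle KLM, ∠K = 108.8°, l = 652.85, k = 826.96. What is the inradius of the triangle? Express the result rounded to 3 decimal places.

Law of sines: sin L = l·sin K/k ≈ 0.74734.
Since k ≥ l, only the acute value applies: ∠L ≈ 48.36°.
Then ∠M = 180° − ∠K − ∠L ≈ 22.84°.
Law of sines gives m = k·sin M/sin K ≈ 339.08.
Area = ½·k·l·sin M ≈ 1.0478e+05.
Semiperimeter s = (826.96+652.85+339.08)/2 = 909.44.
Inradius = area/s = 1.0478e+05/909.44 ≈ 115.21.

115.211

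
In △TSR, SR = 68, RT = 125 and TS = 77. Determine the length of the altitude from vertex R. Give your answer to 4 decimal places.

59.4919

Semiperimeter s = (68 + 125 + 77)/2 = 135.
Heron's formula: area = √(135·67·10·58) ≈ 2290.4.
The altitude from R has length 2·area/TS ≈ 59.492.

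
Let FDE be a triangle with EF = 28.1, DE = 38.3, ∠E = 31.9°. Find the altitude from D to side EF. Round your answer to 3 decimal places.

By the law of cosines, FD² = DE² + EF² − 2·DE·EF·cos E = 429.12, so FD ≈ 20.715.
Area = ½·DE·EF·sin E ≈ 284.36.
The altitude from D has length 2·area/EF ≈ 20.239.

20.239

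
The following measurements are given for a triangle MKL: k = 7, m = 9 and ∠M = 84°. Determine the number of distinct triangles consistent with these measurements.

1

k·sin M = 7·sin(84°) ≈ 6.962.
Since m ≥ k, exactly one triangle exists.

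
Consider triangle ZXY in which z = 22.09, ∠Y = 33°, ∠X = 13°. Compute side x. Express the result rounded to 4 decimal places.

The third angle is ∠Z = 180° − ∠X − ∠Y = 134.00°.
Law of sines: x = z·sin X/sin Z ≈ 6.908.

6.9080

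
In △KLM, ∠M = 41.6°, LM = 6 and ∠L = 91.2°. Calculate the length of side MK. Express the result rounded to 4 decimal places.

8.1756

The third angle is ∠K = 180° − ∠L − ∠M = 47.20°.
Law of sines: MK = LM·sin L/sin K ≈ 8.1756.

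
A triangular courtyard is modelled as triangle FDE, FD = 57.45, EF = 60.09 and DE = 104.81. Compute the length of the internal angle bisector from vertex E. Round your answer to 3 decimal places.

By the law of cosines, cos E = (DE² + EF² − FD²) / (2·DE·EF) ≈ 0.89674, so ∠E ≈ 26.27°.
The bisector from E has length 2·DE·EF·cos(∠E/2)/(DE+EF) ≈ 74.388.

t_E ≈ 74.388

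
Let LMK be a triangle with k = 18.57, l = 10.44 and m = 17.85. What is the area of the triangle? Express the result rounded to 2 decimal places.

Semiperimeter s = (10.44 + 17.85 + 18.57)/2 = 23.43.
Heron's formula: area = √(23.43·12.99·5.58·4.86) ≈ 90.85.

area ≈ 90.85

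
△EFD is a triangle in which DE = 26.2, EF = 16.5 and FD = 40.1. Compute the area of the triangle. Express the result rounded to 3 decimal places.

142.723

Semiperimeter s = (40.1 + 26.2 + 16.5)/2 = 41.4.
Heron's formula: area = √(41.4·1.3·15.2·24.9) ≈ 142.72.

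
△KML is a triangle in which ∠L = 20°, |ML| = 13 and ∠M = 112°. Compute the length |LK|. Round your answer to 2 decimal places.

The third angle is ∠K = 180° − ∠M − ∠L = 48.00°.
Law of sines: |LK| = |ML|·sin M/sin K ≈ 16.219.

16.22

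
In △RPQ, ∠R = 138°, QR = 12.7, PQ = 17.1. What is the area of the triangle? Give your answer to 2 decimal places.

Law of sines: sin P = QR·sin R/PQ ≈ 0.49696.
Since PQ ≥ QR, only the acute value applies: ∠P ≈ 29.80°.
Then ∠Q = 180° − ∠R − ∠P ≈ 12.20°.
Law of sines gives RP = PQ·sin Q/sin R ≈ 5.401.
Area = ½·PQ·QR·sin Q ≈ 22.949.

area ≈ 22.95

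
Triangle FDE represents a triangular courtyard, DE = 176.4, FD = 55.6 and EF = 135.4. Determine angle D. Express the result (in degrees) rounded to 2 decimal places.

By the law of cosines, cos D = (FD² + DE² − EF²) / (2·FD·DE) ≈ 0.80931, so ∠D ≈ 35.97°.

35.97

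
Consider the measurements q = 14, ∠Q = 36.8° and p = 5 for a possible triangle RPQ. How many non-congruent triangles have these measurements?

1

p·sin Q = 5·sin(36.8°) ≈ 2.995.
Since q ≥ p, exactly one triangle exists.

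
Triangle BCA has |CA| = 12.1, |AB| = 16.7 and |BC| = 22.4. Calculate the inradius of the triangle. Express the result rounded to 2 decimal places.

Semiperimeter s = (12.1 + 16.7 + 22.4)/2 = 25.6.
Heron's formula: area = √(25.6·13.5·8.9·3.2) ≈ 99.21.
Inradius = area/s = 99.21/25.6 ≈ 3.8754.

3.88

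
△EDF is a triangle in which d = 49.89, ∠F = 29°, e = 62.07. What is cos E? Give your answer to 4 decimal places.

By the law of cosines, f² = e² + d² − 2·e·d·cos F = 924.88, so f ≈ 30.412.
Law of cosines again: cos E = (d² + f² − e²)/(2·d·f) ≈ -0.14460, so ∠E ≈ 98.31°.

cos E ≈ -0.1446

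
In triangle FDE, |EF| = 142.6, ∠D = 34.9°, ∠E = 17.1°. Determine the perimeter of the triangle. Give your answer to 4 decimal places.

The third angle is ∠F = 180° − ∠D − ∠E = 128.00°.
Law of sines: |DE| = |EF|·sin F/sin D ≈ 196.4.
Law of sines: |FD| = |EF|·sin E/sin D ≈ 73.286.
Semiperimeter s = (196.4+142.6+73.286)/2 = 206.14.
Perimeter = 196.4 + 142.6 + 73.286 = 412.29.

perimeter ≈ 412.2873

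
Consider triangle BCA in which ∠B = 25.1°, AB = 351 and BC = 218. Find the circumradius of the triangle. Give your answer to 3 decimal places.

R ≈ 211.313

By the law of cosines, CA² = AB² + BC² − 2·AB·BC·cos B = 32140, so CA ≈ 179.28.
Area = ½·AB·BC·sin B ≈ 16229.
Circumradius = CA/(2 sin B) ≈ 211.31.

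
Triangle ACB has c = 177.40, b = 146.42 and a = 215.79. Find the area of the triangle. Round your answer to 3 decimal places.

area ≈ 12890.243

Semiperimeter s = (215.79 + 177.4 + 146.42)/2 = 269.81.
Heron's formula: area = √(269.81·54.015·92.405·123.39) ≈ 12890.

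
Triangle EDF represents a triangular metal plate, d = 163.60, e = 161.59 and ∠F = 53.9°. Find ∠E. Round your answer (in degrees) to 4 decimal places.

62.3535

By the law of cosines, f² = e² + d² − 2·e·d·cos F = 21724, so f ≈ 147.39.
Law of cosines again: cos E = (d² + f² − e²)/(2·d·f) ≈ 0.46402, so ∠E ≈ 62.35°.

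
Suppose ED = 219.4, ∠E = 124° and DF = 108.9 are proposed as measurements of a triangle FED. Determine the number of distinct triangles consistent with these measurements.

ED·sin E = 219.4·sin(124°) ≈ 181.9.
Since ∠E is not acute, a triangle exists only if DF > ED; here DF ≤ ED, so there is no triangle.

0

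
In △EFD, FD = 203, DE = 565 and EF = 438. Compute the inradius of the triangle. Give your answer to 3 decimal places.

r ≈ 64.492

Semiperimeter s = (203 + 565 + 438)/2 = 603.
Heron's formula: area = √(603·400·38·165) ≈ 38889.
Inradius = area/s = 38889/603 ≈ 64.492.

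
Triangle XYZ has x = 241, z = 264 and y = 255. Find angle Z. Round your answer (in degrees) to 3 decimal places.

By the law of cosines, cos Z = (x² + y² − z²) / (2·x·y) ≈ 0.43455, so ∠Z ≈ 64.24°.

∠Z ≈ 64.244°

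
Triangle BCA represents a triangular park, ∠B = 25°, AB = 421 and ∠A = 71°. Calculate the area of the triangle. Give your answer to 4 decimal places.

The third angle is ∠C = 180° − ∠A − ∠B = 84.00°.
Law of sines: CA = AB·sin B/sin C ≈ 178.9.
Law of sines: BC = AB·sin A/sin C ≈ 400.26.
Area = ½·AB·CA·sin A ≈ 35607.

35607.2285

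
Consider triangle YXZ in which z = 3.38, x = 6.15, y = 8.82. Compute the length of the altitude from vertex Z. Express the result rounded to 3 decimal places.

Semiperimeter s = (8.82 + 6.15 + 3.38)/2 = 9.175.
Heron's formula: area = √(9.175·0.355·3.025·5.795) ≈ 7.5563.
The altitude from Z has length 2·area/z ≈ 4.4712.

4.471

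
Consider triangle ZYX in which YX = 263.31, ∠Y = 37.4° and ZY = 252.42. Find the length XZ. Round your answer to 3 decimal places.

165.671

By the law of cosines, XZ² = ZY² + YX² − 2·ZY·YX·cos Y = 27447, so XZ ≈ 165.67.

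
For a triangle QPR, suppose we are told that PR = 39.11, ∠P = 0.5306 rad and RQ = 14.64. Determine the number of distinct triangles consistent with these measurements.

PR·sin P = 39.11·sin(0.5306 rad) ≈ 19.79.
Since RQ = 14.64 < 19.79 = PR sin P, no triangle exists.

0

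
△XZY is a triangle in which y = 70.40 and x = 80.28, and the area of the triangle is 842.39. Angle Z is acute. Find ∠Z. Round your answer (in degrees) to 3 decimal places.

∠Z ≈ 17.344°

From area = ½·y·x·sin Z, we get sin Z = 2·area/(y·x) ≈ 0.29810.
Taking the acute solution, ∠Z ≈ 17.34°.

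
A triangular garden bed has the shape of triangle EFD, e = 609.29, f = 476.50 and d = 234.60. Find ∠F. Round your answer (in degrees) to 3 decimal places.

By the law of cosines, cos F = (d² + e² − f²) / (2·d·e) ≈ 0.69687, so ∠F ≈ 45.82°.

∠F ≈ 45.824°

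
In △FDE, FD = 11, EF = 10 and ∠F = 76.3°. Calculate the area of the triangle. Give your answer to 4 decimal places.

Area = ½·EF·FD·sin F ≈ 53.435.

53.4352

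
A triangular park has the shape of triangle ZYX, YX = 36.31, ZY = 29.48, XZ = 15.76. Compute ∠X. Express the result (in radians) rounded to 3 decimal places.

By the law of cosines, cos X = (YX² + XZ² − ZY²) / (2·YX·XZ) ≈ 0.60964, so ∠X ≈ 0.915 rad.

0.915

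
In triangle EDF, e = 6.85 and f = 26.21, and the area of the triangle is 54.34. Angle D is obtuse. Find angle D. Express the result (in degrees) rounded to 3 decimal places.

From area = ½·f·e·sin D, we get sin D = 2·area/(f·e) ≈ 0.60533.
Taking the obtuse solution, ∠D ≈ 142.75°.

∠D ≈ 142.747°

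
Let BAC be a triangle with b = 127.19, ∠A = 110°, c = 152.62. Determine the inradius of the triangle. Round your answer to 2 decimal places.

35.80

By the law of cosines, a² = c² + b² − 2·c·b·cos A = 52749, so a ≈ 229.67.
Area = ½·c·b·sin A ≈ 9120.5.
Semiperimeter s = (127.19+229.67+152.62)/2 = 254.74.
Inradius = area/s = 9120.5/254.74 ≈ 35.803.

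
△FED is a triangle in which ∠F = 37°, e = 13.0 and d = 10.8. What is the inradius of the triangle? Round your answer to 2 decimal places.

2.67

By the law of cosines, f² = e² + d² − 2·e·d·cos F = 61.383, so f ≈ 7.8347.
Area = ½·e·d·sin F ≈ 42.247.
Semiperimeter s = (7.8347+13+10.8)/2 = 15.817.
Inradius = area/s = 42.247/15.817 ≈ 2.671.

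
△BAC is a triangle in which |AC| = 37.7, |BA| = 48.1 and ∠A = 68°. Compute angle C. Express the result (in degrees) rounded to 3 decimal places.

66.188

By the law of cosines, |CB|² = |BA|² + |AC|² − 2·|BA|·|AC|·cos A = 2376.3, so |CB| ≈ 48.747.
Law of cosines again: cos C = (|AC|² + |CB|² − |BA|²)/(2·|AC|·|CB|) ≈ 0.40374, so ∠C ≈ 66.19°.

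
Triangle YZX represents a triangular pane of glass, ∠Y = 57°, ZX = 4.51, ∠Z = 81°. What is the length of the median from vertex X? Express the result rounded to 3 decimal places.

4.587

The third angle is ∠X = 180° − ∠Y − ∠Z = 42.00°.
Law of sines: XY = ZX·sin Z/sin Y ≈ 5.3114.
Law of sines: YZ = ZX·sin X/sin Y ≈ 3.5983.
Median from X: ½√(2·ZX² + 2·XY² − YZ²) ≈ 4.5868.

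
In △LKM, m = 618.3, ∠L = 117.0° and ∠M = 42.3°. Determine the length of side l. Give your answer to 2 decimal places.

818.57

The third angle is ∠K = 180° − ∠M − ∠L = 20.70°.
Law of sines: l = m·sin L/sin M ≈ 818.57.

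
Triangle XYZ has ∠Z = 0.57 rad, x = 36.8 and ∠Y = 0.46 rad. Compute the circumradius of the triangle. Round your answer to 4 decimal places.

21.4628

The third angle is ∠X = π − ∠Y − ∠Z = 2.112 rad.
Law of sines: y = x·sin Y/sin X ≈ 19.057.
Law of sines: z = x·sin Z/sin X ≈ 23.164.
Circumradius = x/(2 sin X) ≈ 21.463.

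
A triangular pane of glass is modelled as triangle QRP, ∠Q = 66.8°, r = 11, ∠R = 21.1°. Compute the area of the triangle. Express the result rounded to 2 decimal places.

The third angle is ∠P = 180° − ∠Q − ∠R = 92.10°.
Law of sines: q = r·sin Q/sin R ≈ 28.085.
Law of sines: p = r·sin P/sin R ≈ 30.535.
Area = ½·r·q·sin P ≈ 154.36.

area ≈ 154.36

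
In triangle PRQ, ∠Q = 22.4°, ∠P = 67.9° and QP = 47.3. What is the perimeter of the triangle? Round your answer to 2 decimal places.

perimeter ≈ 109.15

The third angle is ∠R = 180° − ∠Q − ∠P = 89.70°.
Law of sines: RQ = QP·sin P/sin R ≈ 43.825.
Law of sines: PR = QP·sin Q/sin R ≈ 18.025.
Semiperimeter s = (43.825+47.3+18.025)/2 = 54.575.
Perimeter = 43.825 + 47.3 + 18.025 = 109.15.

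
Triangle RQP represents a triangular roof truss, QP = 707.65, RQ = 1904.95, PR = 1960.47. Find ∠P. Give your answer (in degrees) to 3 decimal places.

∠P ≈ 75.059°

By the law of cosines, cos P = (QP² + PR² − RQ²) / (2·QP·PR) ≈ 0.25783, so ∠P ≈ 75.06°.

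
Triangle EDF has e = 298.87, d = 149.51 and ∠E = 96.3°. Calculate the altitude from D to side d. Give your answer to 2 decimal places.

Law of sines: sin D = d·sin E/e ≈ 0.49723.
Since e ≥ d, only the acute value applies: ∠D ≈ 29.82°.
Then ∠F = 180° − ∠E − ∠D ≈ 53.88°.
Law of sines gives f = e·sin F/sin E ≈ 242.9.
Area = ½·e·d·sin F ≈ 18048.
The altitude from D has length 2·area/d ≈ 241.43.

h_D ≈ 241.43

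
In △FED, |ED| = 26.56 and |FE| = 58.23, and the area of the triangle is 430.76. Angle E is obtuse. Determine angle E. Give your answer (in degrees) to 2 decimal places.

146.15

From area = ½·|FE|·|ED|·sin E, we get sin E = 2·area/(|FE|·|ED|) ≈ 0.55705.
Taking the obtuse solution, ∠E ≈ 146.15°.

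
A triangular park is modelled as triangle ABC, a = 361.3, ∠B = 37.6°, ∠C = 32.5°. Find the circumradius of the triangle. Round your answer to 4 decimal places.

The third angle is ∠A = 180° − ∠B − ∠C = 109.90°.
Law of sines: b = a·sin B/sin A ≈ 234.44.
Law of sines: c = a·sin C/sin A ≈ 206.45.
Circumradius = a/(2 sin A) ≈ 192.12.

R ≈ 192.1220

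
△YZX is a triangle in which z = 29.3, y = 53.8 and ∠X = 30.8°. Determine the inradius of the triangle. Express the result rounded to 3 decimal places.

By the law of cosines, x² = y² + z² − 2·y·z·cos X = 1044.9, so x ≈ 32.325.
Area = ½·y·z·sin X ≈ 403.58.
Semiperimeter s = (53.8+29.3+32.325)/2 = 57.712.
Inradius = area/s = 403.58/57.712 ≈ 6.9929.

r ≈ 6.993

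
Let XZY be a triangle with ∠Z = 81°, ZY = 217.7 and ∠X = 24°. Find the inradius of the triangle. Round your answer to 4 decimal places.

87.9925

The third angle is ∠Y = 180° − ∠X − ∠Z = 75.00°.
Law of sines: YX = ZY·sin Z/sin X ≈ 528.65.
Law of sines: XZ = ZY·sin Y/sin X ≈ 517.
Area = ½·ZY·YX·sin Y ≈ 55582.
Semiperimeter s = (217.7+528.65+517)/2 = 631.67.
Inradius = area/s = 55582/631.67 ≈ 87.992.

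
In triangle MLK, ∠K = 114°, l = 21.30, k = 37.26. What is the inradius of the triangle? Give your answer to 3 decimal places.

Law of sines: sin L = l·sin K/k ≈ 0.52224.
Since k ≥ l, only the acute value applies: ∠L ≈ 31.48°.
Then ∠M = 180° − ∠K − ∠L ≈ 34.52°.
Law of sines gives m = k·sin M/sin K ≈ 23.112.
Area = ½·k·l·sin M ≈ 224.86.
Semiperimeter s = (23.112+21.3+37.26)/2 = 40.836.
Inradius = area/s = 224.86/40.836 ≈ 5.5065.

5.506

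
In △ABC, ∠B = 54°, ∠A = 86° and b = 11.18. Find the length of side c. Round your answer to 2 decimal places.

The third angle is ∠C = 180° − ∠A − ∠B = 40.00°.
Law of sines: c = b·sin C/sin B ≈ 8.8828.

8.88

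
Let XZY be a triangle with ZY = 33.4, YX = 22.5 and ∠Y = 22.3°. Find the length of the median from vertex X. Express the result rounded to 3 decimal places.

9.479

By the law of cosines, XZ² = ZY² + YX² − 2·ZY·YX·cos Y = 231.22, so XZ ≈ 15.206.
Median from X: ½√(2·YX² + 2·XZ² − ZY²) ≈ 9.4787.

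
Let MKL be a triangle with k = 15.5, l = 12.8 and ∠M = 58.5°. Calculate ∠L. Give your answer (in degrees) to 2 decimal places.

By the law of cosines, m² = k² + l² − 2·k·l·cos M = 196.76, so m ≈ 14.027.
Law of cosines again: cos L = (m² + k² − l²)/(2·m·k) ≈ 0.62821, so ∠L ≈ 51.08°.

51.08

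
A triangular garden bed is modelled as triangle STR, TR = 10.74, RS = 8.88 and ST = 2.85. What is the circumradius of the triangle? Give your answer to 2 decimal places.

6.48

By the law of cosines, cos S = (RS² + ST² − TR²) / (2·RS·ST) ≈ -0.56051, so ∠S ≈ 124.09°.
Circumradius = TR/(2 sin S) ≈ 6.4843.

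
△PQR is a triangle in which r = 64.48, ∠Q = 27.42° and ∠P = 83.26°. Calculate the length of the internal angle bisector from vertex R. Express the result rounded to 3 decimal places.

The third angle is ∠R = 180° − ∠P − ∠Q = 69.32°.
Law of sines: p = r·sin P/sin R ≈ 68.444.
Law of sines: q = r·sin Q/sin R ≈ 31.739.
The bisector from R has length 2·p·q·cos(∠R/2)/(p+q) ≈ 35.671.

t_R ≈ 35.671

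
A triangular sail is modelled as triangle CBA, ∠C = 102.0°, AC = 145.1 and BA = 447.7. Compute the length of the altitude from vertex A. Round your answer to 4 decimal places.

Law of sines: sin B = AC·sin C/BA ≈ 0.31702.
Since BA ≥ AC, only the acute value applies: ∠B ≈ 18.48°.
Then ∠A = 180° − ∠C − ∠B ≈ 59.52°.
Law of sines gives CB = BA·sin A/sin C ≈ 394.44.
Area = ½·BA·AC·sin A ≈ 27991.
The altitude from A has length 2·area/CB ≈ 141.93.

h_A ≈ 141.9292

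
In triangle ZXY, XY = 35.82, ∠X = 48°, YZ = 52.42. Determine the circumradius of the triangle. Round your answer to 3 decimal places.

Law of sines: sin Z = XY·sin X/YZ ≈ 0.50781.
Since YZ ≥ XY, only the acute value applies: ∠Z ≈ 30.52°.
Then ∠Y = 180° − ∠X − ∠Z ≈ 101.48°.
Law of sines gives ZX = YZ·sin Y/sin X ≈ 69.126.
Circumradius = YZ/(2 sin X) ≈ 35.269.

35.269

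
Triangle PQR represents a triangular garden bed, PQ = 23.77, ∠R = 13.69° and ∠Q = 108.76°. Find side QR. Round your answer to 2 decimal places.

84.75

The third angle is ∠P = 180° − ∠Q − ∠R = 57.55°.
Law of sines: QR = PQ·sin P/sin R ≈ 84.754.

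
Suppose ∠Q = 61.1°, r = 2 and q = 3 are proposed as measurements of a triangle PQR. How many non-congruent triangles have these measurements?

r·sin Q = 2·sin(61.1°) ≈ 1.751.
Since q ≥ r, exactly one triangle exists.

1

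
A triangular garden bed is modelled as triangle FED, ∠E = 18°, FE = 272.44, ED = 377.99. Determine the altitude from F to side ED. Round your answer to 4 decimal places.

h_F ≈ 84.1886

By the law of cosines, DF² = FE² + ED² − 2·FE·ED·cos E = 21221, so DF ≈ 145.67.
Area = ½·FE·ED·sin E ≈ 15911.
The altitude from F has length 2·area/ED ≈ 84.189.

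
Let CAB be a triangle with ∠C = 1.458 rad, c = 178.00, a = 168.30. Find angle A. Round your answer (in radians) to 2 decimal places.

Law of sines: sin A = a·sin C/c ≈ 0.93950.
Since c ≥ a, only the acute value applies: ∠A ≈ 1.221 rad.
Then ∠B = π − ∠C − ∠A ≈ 0.462 rad.

∠A ≈ 1.22 rad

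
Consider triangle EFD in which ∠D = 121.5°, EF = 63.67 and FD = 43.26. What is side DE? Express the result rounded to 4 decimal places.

Law of sines: sin E = FD·sin D/EF ≈ 0.57932.
Since EF ≥ FD, only the acute value applies: ∠E ≈ 35.40°.
Then ∠F = 180° − ∠D − ∠E ≈ 23.10°.
Law of sines gives DE = EF·sin F/sin D ≈ 29.294.

29.2942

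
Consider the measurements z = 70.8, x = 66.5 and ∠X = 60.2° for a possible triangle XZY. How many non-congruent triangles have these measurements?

z·sin X = 70.8·sin(60.2°) ≈ 61.44.
Since z sin X < x < z (61.44 < 66.5 < 70.8), two triangles exist.

2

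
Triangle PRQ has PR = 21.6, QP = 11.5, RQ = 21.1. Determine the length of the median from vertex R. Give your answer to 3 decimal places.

Median from R: ½√(2·PR² + 2·RQ² − QP²) ≈ 20.563.

20.563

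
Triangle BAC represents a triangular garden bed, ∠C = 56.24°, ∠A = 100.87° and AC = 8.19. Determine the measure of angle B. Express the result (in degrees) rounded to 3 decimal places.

The third angle is ∠B = 180° − ∠A − ∠C = 22.89°.

∠B ≈ 22.890°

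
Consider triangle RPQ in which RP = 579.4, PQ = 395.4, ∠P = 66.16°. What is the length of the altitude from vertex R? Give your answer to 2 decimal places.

529.96

By the law of cosines, QR² = RP² + PQ² − 2·RP·PQ·cos P = 3.0685e+05, so QR ≈ 553.94.
Area = ½·RP·PQ·sin P ≈ 1.0477e+05.
The altitude from R has length 2·area/PQ ≈ 529.96.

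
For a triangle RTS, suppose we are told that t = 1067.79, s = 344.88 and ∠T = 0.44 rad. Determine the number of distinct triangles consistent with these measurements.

1

s·sin T = 344.88·sin(0.44 rad) ≈ 146.9.
Since t ≥ s, exactly one triangle exists.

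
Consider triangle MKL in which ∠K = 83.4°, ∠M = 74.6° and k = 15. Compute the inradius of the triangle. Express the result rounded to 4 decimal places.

r ≈ 2.3230

The third angle is ∠L = 180° − ∠M − ∠K = 22.00°.
Law of sines: m = k·sin M/sin K ≈ 14.558.
Law of sines: l = k·sin L/sin K ≈ 5.6566.
Area = ½·k·m·sin L ≈ 40.901.
Semiperimeter s = (14.558+15+5.6566)/2 = 17.607.
Inradius = area/s = 40.901/17.607 ≈ 2.323.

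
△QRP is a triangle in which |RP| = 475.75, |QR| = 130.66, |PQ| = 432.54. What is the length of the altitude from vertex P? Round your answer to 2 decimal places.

h_P ≈ 424.13

Semiperimeter s = (475.75 + 432.54 + 130.66)/2 = 519.48.
Heron's formula: area = √(519.48·43.725·86.935·388.82) ≈ 27709.
The altitude from P has length 2·area/|QR| ≈ 424.13.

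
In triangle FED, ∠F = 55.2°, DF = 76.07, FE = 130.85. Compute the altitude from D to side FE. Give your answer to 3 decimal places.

By the law of cosines, ED² = DF² + FE² − 2·DF·FE·cos F = 11547, so ED ≈ 107.46.
Area = ½·DF·FE·sin F ≈ 4086.8.
The altitude from D has length 2·area/FE ≈ 62.465.

h_D ≈ 62.465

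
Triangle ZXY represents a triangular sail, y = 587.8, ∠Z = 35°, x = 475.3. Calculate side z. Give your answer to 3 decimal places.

337.205

By the law of cosines, z² = x² + y² − 2·x·y·cos Z = 1.1371e+05, so z ≈ 337.21.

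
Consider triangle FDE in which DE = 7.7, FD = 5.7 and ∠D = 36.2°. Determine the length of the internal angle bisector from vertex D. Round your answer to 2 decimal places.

By the law of cosines, EF² = FD² + DE² − 2·FD·DE·cos D = 20.945, so EF ≈ 4.5766.
The bisector from D has length 2·FD·DE·cos(∠D/2)/(FD+DE) ≈ 6.2266.

6.23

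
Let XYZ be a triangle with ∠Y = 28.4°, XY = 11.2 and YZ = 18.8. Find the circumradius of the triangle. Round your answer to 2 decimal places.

10.95

By the law of cosines, ZX² = XY² + YZ² − 2·XY·YZ·cos Y = 108.44, so ZX ≈ 10.414.
Area = ½·XY·YZ·sin Y ≈ 50.074.
Circumradius = ZX/(2 sin Y) ≈ 10.947.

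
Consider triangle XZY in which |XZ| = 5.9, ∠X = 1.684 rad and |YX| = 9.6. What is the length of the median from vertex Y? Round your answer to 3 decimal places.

By the law of cosines, |ZY|² = |YX|² + |XZ|² − 2·|YX|·|XZ|·cos X = 139.77, so |ZY| ≈ 11.822.
Median from Y: ½√(2·|ZY|² + 2·|YX|² − |XZ|²) ≈ 10.357.

m_Y ≈ 10.357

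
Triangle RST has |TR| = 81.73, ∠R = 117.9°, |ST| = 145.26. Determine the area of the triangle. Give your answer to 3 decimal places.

3170.361

Law of sines: sin S = |TR|·sin R/|ST| ≈ 0.49725.
Since |ST| ≥ |TR|, only the acute value applies: ∠S ≈ 29.82°.
Then ∠T = 180° − ∠R − ∠S ≈ 32.28°.
Law of sines gives |RS| = |ST|·sin T/sin R ≈ 87.785.
Area = ½·|ST|·|TR|·sin T ≈ 3170.4.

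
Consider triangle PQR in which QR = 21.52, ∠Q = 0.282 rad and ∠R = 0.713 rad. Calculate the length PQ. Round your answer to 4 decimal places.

16.7824

The third angle is ∠P = π − ∠Q − ∠R = 2.147 rad.
Law of sines: PQ = QR·sin R/sin P ≈ 16.782.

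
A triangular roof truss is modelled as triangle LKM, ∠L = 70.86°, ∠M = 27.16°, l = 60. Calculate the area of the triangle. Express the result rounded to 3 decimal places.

area ≈ 861.231

The third angle is ∠K = 180° − ∠M − ∠L = 81.98°.
Law of sines: k = l·sin K/sin L ≈ 62.89.
Law of sines: m = l·sin M/sin L ≈ 28.991.
Area = ½·l·k·sin M ≈ 861.23.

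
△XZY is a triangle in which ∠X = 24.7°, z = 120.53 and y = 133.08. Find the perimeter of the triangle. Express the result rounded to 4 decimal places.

perimeter ≈ 309.2210

By the law of cosines, x² = z² + y² − 2·z·y·cos X = 3092.6, so x ≈ 55.611.
Semiperimeter s = (55.611+120.53+133.08)/2 = 154.61.
Perimeter = 55.611 + 120.53 + 133.08 = 309.22.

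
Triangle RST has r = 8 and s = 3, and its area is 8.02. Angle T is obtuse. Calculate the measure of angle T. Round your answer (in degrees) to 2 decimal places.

From area = ½·r·s·sin T, we get sin T = 2·area/(r·s) ≈ 0.66833.
Taking the obtuse solution, ∠T ≈ 138.06°.

∠T ≈ 138.06°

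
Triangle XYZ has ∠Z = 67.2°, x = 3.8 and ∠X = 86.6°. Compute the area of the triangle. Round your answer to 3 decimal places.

area ≈ 2.944

The third angle is ∠Y = 180° − ∠Z − ∠X = 26.20°.
Law of sines: y = x·sin Y/sin X ≈ 1.6807.
Law of sines: z = x·sin Z/sin X ≈ 3.5093.
Area = ½·x·y·sin Z ≈ 2.9438.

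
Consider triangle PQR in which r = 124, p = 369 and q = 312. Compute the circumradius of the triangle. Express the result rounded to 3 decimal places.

By the law of cosines, cos P = (q² + r² − p²) / (2·q·r) ≈ -0.30295, so ∠P ≈ 107.63°.
Circumradius = p/(2 sin P) ≈ 193.6.

193.598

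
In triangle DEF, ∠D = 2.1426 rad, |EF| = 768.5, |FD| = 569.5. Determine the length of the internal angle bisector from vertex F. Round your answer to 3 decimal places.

645.519

Law of sines: sin E = |FD|·sin D/|EF| ≈ 0.62317.
Since |EF| ≥ |FD|, only the acute value applies: ∠E ≈ 0.6728 rad.
Then ∠F = π − ∠D − ∠E ≈ 0.3262 rad.
Law of sines gives |DE| = |EF|·sin F/sin D ≈ 292.85.
The bisector from F has length 2·|EF|·|FD|·cos(∠F/2)/(|EF|+|FD|) ≈ 645.52.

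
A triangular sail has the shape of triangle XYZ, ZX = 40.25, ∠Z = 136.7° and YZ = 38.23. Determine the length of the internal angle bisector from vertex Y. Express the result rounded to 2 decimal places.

By the law of cosines, XY² = YZ² + ZX² − 2·YZ·ZX·cos Z = 5321.3, so XY ≈ 72.947.
Law of cosines again: cos Y = (XY² + YZ² − ZX²)/(2·XY·YZ) ≈ 0.92564, so ∠Y ≈ 22.24°.
The bisector from Y has length 2·XY·YZ·cos(∠Y/2)/(XY+YZ) ≈ 49.227.

t_Y ≈ 49.23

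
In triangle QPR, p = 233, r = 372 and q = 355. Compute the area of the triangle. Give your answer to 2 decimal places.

40007.00

Semiperimeter s = (355 + 233 + 372)/2 = 480.
Heron's formula: area = √(480·125·247·108) ≈ 40007.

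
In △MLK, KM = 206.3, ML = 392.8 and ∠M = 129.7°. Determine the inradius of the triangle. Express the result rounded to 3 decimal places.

r ≈ 54.350

By the law of cosines, LK² = KM² + ML² − 2·KM·ML·cos M = 3.0038e+05, so LK ≈ 548.07.
Area = ½·KM·ML·sin M ≈ 31174.
Semiperimeter s = (548.07+206.3+392.8)/2 = 573.58.
Inradius = area/s = 31174/573.58 ≈ 54.35.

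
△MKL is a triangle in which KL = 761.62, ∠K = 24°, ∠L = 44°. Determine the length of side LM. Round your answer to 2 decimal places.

334.11

The third angle is ∠M = 180° − ∠K − ∠L = 112.00°.
Law of sines: LM = KL·sin K/sin M ≈ 334.11.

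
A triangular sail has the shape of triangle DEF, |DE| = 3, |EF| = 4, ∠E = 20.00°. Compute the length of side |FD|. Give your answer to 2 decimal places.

1.56

By the law of cosines, |FD|² = |DE|² + |EF|² − 2·|DE|·|EF|·cos E = 2.4474, so |FD| ≈ 1.5644.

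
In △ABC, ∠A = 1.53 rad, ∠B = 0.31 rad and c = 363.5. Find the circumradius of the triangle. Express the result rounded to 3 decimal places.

The third angle is ∠C = π − ∠A − ∠B = 1.302 rad.
Law of sines: a = c·sin A/sin C ≈ 376.77.
Law of sines: b = c·sin B/sin C ≈ 115.03.
Circumradius = c/(2 sin C) ≈ 188.54.

R ≈ 188.541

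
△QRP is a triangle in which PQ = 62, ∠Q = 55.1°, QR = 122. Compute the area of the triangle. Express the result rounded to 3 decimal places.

Area = ½·PQ·QR·sin Q ≈ 3101.8.

area ≈ 3101.814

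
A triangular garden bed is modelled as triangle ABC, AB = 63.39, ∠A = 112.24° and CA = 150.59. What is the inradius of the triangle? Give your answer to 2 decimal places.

By the law of cosines, BC² = CA² + AB² − 2·CA·AB·cos A = 33922, so BC ≈ 184.18.
Area = ½·CA·AB·sin A ≈ 4417.9.
Semiperimeter s = (184.18+150.59+63.39)/2 = 199.08.
Inradius = area/s = 4417.9/199.08 ≈ 22.192.

r ≈ 22.19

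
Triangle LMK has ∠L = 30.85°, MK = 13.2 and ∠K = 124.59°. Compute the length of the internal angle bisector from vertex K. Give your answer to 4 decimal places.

The third angle is ∠M = 180° − ∠K − ∠L = 24.56°.
Law of sines: KL = MK·sin M/sin L ≈ 10.699.
Law of sines: LM = MK·sin K/sin L ≈ 21.191.
The bisector from K has length 2·MK·KL·cos(∠K/2)/(MK+KL) ≈ 5.4948.

5.4948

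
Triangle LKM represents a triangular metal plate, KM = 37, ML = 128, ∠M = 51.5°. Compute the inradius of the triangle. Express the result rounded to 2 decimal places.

By the law of cosines, LK² = KM² + ML² − 2·KM·ML·cos M = 11857, so LK ≈ 108.89.
Area = ½·KM·ML·sin M ≈ 1853.2.
Semiperimeter s = (37+128+108.89)/2 = 136.94.
Inradius = area/s = 1853.2/136.94 ≈ 13.533.

r ≈ 13.53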